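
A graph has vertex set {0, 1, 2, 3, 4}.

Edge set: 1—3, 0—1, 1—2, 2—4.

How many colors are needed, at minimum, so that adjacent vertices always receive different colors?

0 and 1 are adjacent, so at least 2 colors are needed.
One proper 2-coloring: 0=b, 1=a, 2=b, 3=b, 4=a. No two adjacent vertices share a color.

2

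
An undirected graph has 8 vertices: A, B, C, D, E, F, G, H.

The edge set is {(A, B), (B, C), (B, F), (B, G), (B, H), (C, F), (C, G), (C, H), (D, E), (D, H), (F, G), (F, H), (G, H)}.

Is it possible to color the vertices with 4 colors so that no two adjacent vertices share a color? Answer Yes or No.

No

B, C, F, G, H are mutually adjacent (a clique of size 5), so at least 5 colors are needed.
So 4 colors are not enough.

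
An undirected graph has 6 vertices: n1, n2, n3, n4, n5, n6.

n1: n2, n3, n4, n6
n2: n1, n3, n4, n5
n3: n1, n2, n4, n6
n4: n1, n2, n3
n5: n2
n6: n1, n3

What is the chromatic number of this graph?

4

n1, n2, n3, n4 are pairwise adjacent (a clique of size 4), so at least 4 colors are needed.
4 colors suffice: color red → {n3, n5}; color blue → {n2, n6}; color green → {n1}; color yellow → {n4}. No two adjacent vertices share a color.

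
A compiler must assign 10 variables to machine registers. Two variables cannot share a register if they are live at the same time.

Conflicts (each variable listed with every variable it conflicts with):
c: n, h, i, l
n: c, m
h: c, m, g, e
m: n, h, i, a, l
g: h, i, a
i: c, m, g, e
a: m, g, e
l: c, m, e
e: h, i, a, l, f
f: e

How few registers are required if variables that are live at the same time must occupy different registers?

c and l conflict, so at least 2 registers are needed.
2 registers suffice: c=1, n=2, h=2, m=1, g=1, i=2, a=2, l=2, e=1, f=2. Every pair that conflicts lands in different registers.

2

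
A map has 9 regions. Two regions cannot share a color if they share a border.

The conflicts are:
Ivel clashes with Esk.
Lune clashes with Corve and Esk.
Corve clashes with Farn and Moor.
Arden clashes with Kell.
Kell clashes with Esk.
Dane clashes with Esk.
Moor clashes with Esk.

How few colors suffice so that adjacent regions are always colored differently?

2

Ivel and Esk conflict, so at least 2 colors are needed.
2 colors suffice: color 1 → {Corve, Arden, Esk}; color 2 → {Ivel, Lune, Kell, Dane, Farn, Moor}. Every pair that conflicts lands in different colors.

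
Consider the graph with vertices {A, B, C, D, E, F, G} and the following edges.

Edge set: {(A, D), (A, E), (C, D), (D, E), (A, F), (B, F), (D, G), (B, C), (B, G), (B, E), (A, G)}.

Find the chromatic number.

A, D, E form a triangle, so at least 3 colors are needed.
One proper 3-coloring: A=red, B=red, C=green, D=blue, E=green, F=blue, G=green. No two adjacent vertices share a color.

3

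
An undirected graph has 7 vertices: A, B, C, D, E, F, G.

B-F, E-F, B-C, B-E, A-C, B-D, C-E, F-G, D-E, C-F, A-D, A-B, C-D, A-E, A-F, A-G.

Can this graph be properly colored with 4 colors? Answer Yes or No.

No

A, B, C, E, F are mutually adjacent (a clique of size 5), so at least 5 colors are needed.
So 4 colors are not enough.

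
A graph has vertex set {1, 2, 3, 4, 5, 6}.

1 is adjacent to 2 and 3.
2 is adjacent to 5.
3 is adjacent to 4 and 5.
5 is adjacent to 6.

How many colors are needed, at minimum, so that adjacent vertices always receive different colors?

3 and 5 are adjacent, so at least 2 colors are needed.
2 colors suffice: color a → {1, 4, 5}; color b → {2, 3, 6}. Every edge joins two different colors.

2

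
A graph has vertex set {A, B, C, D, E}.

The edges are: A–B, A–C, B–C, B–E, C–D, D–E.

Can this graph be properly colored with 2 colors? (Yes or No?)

A, B, C form a triangle, so at least 3 colors are needed.
So 2 colors are not enough.

No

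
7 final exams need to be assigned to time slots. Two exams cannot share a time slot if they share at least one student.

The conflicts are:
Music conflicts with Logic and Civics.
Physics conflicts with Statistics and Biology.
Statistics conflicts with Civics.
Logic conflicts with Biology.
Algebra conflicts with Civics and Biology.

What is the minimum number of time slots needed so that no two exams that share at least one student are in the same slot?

The cycle Civics-Statistics-Physics-Biology-Algebra-Civics has odd length 5, so it cannot be 2-colored; at least 3 time slots are needed.
Using 3 time slots: Music=3, Physics=2, Statistics=3, Logic=2, Algebra=2, Civics=1, Biology=1. No two conflicting exams share a time slot.

3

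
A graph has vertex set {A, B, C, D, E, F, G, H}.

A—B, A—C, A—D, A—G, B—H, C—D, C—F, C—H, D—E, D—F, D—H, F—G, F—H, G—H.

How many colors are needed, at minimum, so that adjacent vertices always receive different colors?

4

C, D, F, H are pairwise adjacent (a clique of size 4), so at least 4 colors are needed.
A valid assignment using 4 colors: A=2, B=1, C=3, D=1, E=2, F=4, G=1, H=2. No two adjacent vertices share a color.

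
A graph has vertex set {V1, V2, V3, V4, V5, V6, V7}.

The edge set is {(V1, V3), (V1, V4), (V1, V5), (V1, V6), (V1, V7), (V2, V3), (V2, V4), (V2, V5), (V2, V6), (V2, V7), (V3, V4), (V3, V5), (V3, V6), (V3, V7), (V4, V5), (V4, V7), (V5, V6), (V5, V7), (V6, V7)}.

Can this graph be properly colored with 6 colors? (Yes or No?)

The chromatic number is 5. V1, V3, V5, V6, V7 form a clique, so at least 5 colors are needed.
A valid assignment using 5 colors: V1=P, V2=P, V3=B, V4=Y, V5=R, V6=Y, V7=G.
Since 6 ≥ 5, a proper 6-coloring certainly exists.

Yes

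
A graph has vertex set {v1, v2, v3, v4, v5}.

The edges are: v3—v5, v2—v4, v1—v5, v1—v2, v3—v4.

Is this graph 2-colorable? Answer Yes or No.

No

The cycle v5-v3-v4-v2-v1-v5 has odd length 5, so it cannot be 2-colored; at least 3 colors are needed.
So 2 colors are not enough.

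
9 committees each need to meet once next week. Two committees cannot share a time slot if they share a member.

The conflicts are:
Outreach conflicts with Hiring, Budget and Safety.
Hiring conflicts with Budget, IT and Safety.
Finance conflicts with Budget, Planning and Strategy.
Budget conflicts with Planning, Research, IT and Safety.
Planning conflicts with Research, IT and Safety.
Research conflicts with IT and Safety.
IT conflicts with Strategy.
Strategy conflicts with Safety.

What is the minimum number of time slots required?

4

Budget, Planning, Research, Safety pairwise conflict, so at least 4 time slots are needed.
4 time slots suffice: Outreach=4, Hiring=3, Finance=2, Budget=1, Planning=3, Research=4, IT=2, Strategy=1, Safety=2. Every pair that conflicts lands in different time slots.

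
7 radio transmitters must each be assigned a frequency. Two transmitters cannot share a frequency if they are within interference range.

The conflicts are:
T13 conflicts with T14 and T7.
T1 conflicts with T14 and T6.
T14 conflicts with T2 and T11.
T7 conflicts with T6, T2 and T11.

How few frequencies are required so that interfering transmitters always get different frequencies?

3

The cycle T1-T14-T13-T7-T6-T1 has odd length 5, so it cannot be 2-colored; at least 3 frequencies are needed.
A valid assignment using 3 frequencies: T13=2, T1=3, T14=1, T7=1, T6=2, T2=2, T11=2. Each listed conflict is separated.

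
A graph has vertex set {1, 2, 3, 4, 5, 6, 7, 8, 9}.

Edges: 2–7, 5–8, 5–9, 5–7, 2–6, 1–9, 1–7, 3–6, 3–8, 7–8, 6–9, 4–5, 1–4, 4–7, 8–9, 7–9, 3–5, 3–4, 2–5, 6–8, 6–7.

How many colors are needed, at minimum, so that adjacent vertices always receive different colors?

4

5, 7, 8, 9 are mutually adjacent (a clique of size 4), so at least 4 colors are needed.
4 colors suffice: color red → {3, 7}; color blue → {1, 5, 6}; color green → {2, 4, 8}; color yellow → {9}. Each edge has distinct colors on its endpoints.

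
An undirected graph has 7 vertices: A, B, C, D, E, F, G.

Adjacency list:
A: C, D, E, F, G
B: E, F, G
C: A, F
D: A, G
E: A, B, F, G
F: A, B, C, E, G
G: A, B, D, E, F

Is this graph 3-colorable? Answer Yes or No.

A, E, F, G are pairwise adjacent (a clique of size 4), so at least 4 colors are needed.
So 3 colors are not enough.

No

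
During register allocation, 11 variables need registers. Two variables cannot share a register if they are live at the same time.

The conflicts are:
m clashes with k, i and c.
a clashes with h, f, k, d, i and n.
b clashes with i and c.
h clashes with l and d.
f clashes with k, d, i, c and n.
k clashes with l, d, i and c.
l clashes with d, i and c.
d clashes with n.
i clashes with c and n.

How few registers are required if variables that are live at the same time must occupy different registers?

4

a, f, k, d are mutually in conflict, so at least 4 registers are needed.
4 registers suffice: register 1 → {d, i}; register 2 → {b, h, k, n}; register 3 → {a, c}; register 4 → {m, f, l}. Each listed conflict is separated.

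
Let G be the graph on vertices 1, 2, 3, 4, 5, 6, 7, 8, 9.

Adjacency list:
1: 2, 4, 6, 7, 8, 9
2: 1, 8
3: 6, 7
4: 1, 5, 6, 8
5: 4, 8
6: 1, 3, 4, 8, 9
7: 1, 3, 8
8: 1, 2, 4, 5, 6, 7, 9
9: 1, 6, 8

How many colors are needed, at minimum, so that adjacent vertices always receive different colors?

1, 6, 8, 9 are mutually adjacent (a clique of size 4), so at least 4 colors are needed.
One proper 4-coloring: 1=b, 2=c, 3=a, 4=d, 5=b, 6=c, 7=c, 8=a, 9=d. No two adjacent vertices share a color.

4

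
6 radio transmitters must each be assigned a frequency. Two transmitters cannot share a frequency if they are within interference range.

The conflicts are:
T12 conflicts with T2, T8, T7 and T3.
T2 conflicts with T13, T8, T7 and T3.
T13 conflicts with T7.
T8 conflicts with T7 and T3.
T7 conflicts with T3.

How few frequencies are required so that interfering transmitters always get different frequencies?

T12, T2, T8, T7, T3 all conflict with each other, so at least 5 frequencies are needed.
5 frequencies suffice: T12=5, T2=2, T13=3, T8=3, T7=1, T3=4. Every pair that conflicts lands in different frequencies.

5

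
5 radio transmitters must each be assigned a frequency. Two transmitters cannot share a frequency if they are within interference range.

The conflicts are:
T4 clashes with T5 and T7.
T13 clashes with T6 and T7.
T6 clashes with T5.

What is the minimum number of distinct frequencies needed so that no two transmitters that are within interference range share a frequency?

3

The cycle T4-T7-T13-T6-T5-T4 has odd length 5, so it cannot be 2-colored; at least 3 frequencies are needed.
3 frequencies suffice: frequency 1 → {T13, T5}; frequency 2 → {T6, T7}; frequency 3 → {T4}. No two conflicting transmitters share a frequency.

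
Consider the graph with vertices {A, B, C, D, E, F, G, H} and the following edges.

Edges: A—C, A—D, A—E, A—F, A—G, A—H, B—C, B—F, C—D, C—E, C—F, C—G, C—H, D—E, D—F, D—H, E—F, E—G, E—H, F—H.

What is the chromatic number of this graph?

A, C, D, E, F, H are pairwise adjacent (a clique of size 6), so at least 6 colors are needed.
6 colors suffice: A=3, B=2, C=1, D=6, E=2, F=4, G=4, H=5. No two adjacent vertices share a color.

6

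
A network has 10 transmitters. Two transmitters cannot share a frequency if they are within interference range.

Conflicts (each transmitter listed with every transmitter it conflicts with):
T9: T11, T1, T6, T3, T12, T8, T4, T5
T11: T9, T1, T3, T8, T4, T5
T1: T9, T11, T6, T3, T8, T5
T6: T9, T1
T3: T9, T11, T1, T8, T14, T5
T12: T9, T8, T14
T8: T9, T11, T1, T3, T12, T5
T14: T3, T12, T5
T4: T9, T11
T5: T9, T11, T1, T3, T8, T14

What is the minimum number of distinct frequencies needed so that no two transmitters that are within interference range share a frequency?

6

T9, T11, T1, T3, T8, T5 are mutually in conflict, so at least 6 frequencies are needed.
Using 6 frequencies: T9=1, T11=3, T1=5, T6=2, T3=4, T12=2, T8=6, T14=1, T4=2, T5=2. Each listed conflict is separated.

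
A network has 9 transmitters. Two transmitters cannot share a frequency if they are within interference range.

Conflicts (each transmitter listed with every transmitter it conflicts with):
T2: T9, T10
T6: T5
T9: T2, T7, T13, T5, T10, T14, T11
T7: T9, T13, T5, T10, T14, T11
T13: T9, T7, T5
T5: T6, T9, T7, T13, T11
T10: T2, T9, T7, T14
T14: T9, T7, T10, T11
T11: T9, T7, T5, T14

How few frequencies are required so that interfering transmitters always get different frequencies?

4

T9, T7, T10, T14 pairwise conflict, so at least 4 frequencies are needed.
4 frequencies suffice: T2=2, T6=1, T9=1, T7=2, T13=4, T5=3, T10=4, T14=3, T11=4. No two conflicting transmitters share a frequency.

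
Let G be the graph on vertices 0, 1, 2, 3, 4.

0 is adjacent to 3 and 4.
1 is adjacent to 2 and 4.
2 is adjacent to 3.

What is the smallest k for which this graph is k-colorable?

3

The cycle 3-0-4-1-2-3 has odd length 5, so it cannot be 2-colored; at least 3 colors are needed.
A valid assignment using 3 colors: 0=b, 1=b, 2=c, 3=a, 4=a. No two adjacent vertices share a color.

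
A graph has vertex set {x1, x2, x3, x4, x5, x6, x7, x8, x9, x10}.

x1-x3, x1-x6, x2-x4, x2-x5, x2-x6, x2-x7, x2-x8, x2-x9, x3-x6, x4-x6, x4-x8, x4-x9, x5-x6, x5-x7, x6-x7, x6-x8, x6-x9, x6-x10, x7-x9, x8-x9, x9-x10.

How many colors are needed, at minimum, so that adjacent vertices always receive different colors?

5

x2, x4, x6, x8, x9 form a clique, so at least 5 colors are needed.
5 colors suffice: x1=green, x2=green, x3=blue, x4=yellow, x5=blue, x6=red, x7=yellow, x8=purple, x9=blue, x10=green. No two adjacent vertices share a color.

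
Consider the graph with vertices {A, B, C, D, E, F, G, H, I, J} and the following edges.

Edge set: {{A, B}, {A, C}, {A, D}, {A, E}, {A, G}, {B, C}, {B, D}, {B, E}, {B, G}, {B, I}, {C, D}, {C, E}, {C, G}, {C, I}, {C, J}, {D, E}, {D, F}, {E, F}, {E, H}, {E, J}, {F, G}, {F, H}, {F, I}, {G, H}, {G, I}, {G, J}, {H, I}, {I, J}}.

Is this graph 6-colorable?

The chromatic number is 5. A, B, C, D, E form a clique, so at least 5 colors are needed.
One proper 5-coloring: A=purple, B=yellow, C=blue, D=green, E=red, F=blue, G=red, H=yellow, I=green, J=yellow.
Since 6 ≥ 5, a proper 6-coloring certainly exists.

Yes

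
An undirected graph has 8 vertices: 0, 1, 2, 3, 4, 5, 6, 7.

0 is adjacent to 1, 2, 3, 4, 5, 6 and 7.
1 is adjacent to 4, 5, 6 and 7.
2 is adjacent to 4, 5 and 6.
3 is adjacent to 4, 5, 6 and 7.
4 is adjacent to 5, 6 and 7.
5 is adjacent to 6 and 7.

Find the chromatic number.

0, 1, 4, 5, 6 are mutually adjacent (a clique of size 5), so at least 5 colors are needed.
One proper 5-coloring: 0=a, 1=e, 2=e, 3=e, 4=c, 5=b, 6=d, 7=d. Each edge has distinct colors on its endpoints.

5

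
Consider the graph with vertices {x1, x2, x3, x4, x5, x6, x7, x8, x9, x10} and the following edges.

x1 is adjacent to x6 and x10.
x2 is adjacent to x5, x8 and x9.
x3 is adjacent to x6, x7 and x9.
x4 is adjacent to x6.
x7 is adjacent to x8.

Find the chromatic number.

3

The cycle x2-x9-x3-x7-x8-x2 has odd length 5, so it cannot be 2-colored; at least 3 colors are needed.
One proper 3-coloring: x1=2, x2=1, x3=2, x4=2, x5=2, x6=1, x7=1, x8=2, x9=3, x10=1. Every edge joins two different colors.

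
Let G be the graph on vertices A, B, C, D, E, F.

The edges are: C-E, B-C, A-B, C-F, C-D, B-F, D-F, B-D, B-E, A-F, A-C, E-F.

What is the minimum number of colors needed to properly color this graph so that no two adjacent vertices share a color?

4

B, C, D, F are pairwise adjacent (a clique of size 4), so at least 4 colors are needed.
4 colors suffice: A=yellow, B=red, C=blue, D=yellow, E=yellow, F=green. Every edge joins two different colors.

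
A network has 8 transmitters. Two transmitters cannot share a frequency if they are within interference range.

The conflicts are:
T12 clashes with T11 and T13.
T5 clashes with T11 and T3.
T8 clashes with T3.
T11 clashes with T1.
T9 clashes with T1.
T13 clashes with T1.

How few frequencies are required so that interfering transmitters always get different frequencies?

2

T5 and T3 conflict, so at least 2 frequencies are needed.
2 frequencies suffice: frequency 1 → {T12, T5, T8, T1}; frequency 2 → {T11, T9, T13, T3}. Each listed conflict is separated.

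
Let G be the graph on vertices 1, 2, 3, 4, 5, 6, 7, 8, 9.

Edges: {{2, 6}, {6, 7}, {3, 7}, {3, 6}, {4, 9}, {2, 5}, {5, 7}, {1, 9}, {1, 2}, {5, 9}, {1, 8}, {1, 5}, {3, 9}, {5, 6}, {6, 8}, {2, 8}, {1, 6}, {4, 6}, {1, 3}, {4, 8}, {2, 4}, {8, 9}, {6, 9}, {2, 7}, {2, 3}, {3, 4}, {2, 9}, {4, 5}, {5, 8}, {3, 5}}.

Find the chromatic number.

1, 2, 3, 5, 6, 9 form a clique, so at least 6 colors are needed.
A valid assignment using 6 colors: 1=orange, 2=green, 3=purple, 4=orange, 5=red, 6=blue, 7=yellow, 8=purple, 9=yellow. No two adjacent vertices share a color.

6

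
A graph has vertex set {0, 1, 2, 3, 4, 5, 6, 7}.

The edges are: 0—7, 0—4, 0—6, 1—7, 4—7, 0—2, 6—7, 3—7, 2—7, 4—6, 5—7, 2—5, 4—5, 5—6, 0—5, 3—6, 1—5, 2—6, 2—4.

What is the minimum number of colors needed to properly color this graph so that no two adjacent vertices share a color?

6

0, 2, 4, 5, 6, 7 form a clique, so at least 6 colors are needed.
6 colors suffice: color a → {7}; color b → {1, 6}; color c → {3, 5}; color d → {2}; color e → {0}; color f → {4}. Every edge joins two different colors.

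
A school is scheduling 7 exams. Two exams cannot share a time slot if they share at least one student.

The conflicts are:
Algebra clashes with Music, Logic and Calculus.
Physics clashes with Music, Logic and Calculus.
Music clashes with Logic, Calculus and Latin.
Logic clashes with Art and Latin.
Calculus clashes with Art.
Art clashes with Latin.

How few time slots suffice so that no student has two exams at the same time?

Algebra, Music, Logic pairwise conflict, so at least 3 time slots are needed.
3 time slots suffice: Algebra=3, Physics=3, Music=2, Logic=1, Calculus=1, Art=2, Latin=3. Each listed conflict is separated.

3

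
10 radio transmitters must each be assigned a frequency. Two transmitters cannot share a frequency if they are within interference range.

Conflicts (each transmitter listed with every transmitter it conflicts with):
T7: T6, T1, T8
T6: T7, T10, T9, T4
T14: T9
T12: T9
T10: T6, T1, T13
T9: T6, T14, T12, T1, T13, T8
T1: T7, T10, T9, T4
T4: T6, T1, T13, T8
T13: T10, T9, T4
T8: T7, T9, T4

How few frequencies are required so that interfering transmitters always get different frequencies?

2

T6 and T9 conflict, so at least 2 frequencies are needed.
2 frequencies suffice: frequency 1 → {T7, T10, T9, T4}; frequency 2 → {T6, T14, T12, T1, T13, T8}. Each listed conflict is separated.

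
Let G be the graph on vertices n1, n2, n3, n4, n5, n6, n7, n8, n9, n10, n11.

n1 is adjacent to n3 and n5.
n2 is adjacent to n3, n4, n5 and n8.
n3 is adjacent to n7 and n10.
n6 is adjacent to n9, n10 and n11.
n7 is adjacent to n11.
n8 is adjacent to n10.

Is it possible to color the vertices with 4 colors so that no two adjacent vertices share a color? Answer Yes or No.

Yes

The chromatic number is 3. The cycle n11-n6-n10-n3-n7-n11 has odd length 5, so it cannot be 2-colored; at least 3 colors are needed.
3 colors suffice: n1=1, n2=1, n3=2, n4=2, n5=2, n6=2, n7=3, n8=2, n9=1, n10=1, n11=1.
Since 4 ≥ 3, a proper 4-coloring certainly exists.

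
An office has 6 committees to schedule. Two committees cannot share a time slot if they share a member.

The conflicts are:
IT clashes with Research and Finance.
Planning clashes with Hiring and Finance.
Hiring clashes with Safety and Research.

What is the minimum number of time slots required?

3

The cycle Planning-Hiring-Research-IT-Finance-Planning has odd length 5, so it cannot be 2-colored; at least 3 time slots are needed.
3 time slots suffice: time slot 1 → {Hiring, Finance}; time slot 2 → {Planning, Safety, Research}; time slot 3 → {IT}. No two conflicting committees share a time slot.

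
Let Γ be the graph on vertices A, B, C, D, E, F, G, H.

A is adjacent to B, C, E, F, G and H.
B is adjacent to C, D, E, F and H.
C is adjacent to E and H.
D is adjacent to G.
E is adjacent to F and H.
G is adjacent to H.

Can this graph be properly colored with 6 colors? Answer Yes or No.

Yes

The chromatic number is 5. A, B, C, E, H form a clique, so at least 5 colors are needed.
5 colors suffice: color red → {B, G}; color blue → {A, D}; color green → {F, H}; color yellow → {E}; color purple → {C}.
Since 6 ≥ 5, a proper 6-coloring certainly exists.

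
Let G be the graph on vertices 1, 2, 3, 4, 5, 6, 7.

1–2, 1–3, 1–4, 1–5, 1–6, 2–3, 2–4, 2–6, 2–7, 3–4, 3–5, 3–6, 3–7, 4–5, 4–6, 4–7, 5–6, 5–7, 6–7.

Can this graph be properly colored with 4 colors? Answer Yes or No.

3, 4, 5, 6, 7 are mutually adjacent (a clique of size 5), so at least 5 colors are needed.
So 4 colors are not enough.

No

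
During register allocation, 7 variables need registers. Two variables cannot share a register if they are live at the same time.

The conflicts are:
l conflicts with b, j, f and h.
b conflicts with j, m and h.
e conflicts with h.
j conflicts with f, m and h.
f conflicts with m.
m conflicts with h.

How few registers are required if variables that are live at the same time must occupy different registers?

b, j, m, h are mutually in conflict, so at least 4 registers are needed.
4 registers suffice: register 1 → {e, j}; register 2 → {f, h}; register 3 → {l, m}; register 4 → {b}. Each listed conflict is separated.

4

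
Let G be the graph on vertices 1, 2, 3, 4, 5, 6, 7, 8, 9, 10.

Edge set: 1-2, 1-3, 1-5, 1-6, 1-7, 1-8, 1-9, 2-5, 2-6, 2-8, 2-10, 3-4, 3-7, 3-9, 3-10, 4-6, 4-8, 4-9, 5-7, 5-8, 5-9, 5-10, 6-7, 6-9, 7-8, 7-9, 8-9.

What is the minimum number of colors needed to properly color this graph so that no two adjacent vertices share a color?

5

1, 5, 7, 8, 9 form a clique, so at least 5 colors are needed.
5 colors suffice: color a → {2, 9}; color b → {1, 4, 10}; color c → {3, 5, 6}; color d → {7}; color e → {8}. Every edge joins two different colors.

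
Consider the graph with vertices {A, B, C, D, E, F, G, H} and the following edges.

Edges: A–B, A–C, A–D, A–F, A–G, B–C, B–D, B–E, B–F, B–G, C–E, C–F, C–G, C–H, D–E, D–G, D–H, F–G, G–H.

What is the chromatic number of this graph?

5

A, B, C, F, G are mutually adjacent (a clique of size 5), so at least 5 colors are needed.
One proper 5-coloring: A=4, B=3, C=2, D=2, E=1, F=5, G=1, H=3. No two adjacent vertices share a color.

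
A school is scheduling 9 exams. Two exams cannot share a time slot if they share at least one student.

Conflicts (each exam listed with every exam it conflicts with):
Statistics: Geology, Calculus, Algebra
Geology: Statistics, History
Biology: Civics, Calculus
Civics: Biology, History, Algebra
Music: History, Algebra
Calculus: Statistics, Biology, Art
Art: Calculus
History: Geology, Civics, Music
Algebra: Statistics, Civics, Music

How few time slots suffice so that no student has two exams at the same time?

The cycle Geology-History-Civics-Algebra-Statistics-Geology has odd length 5, so it cannot be 2-colored; at least 3 time slots are needed.
3 time slots suffice: time slot 1 → {Geology, Civics, Music, Calculus}; time slot 2 → {Biology, Art, History, Algebra}; time slot 3 → {Statistics}. Each listed conflict is separated.

3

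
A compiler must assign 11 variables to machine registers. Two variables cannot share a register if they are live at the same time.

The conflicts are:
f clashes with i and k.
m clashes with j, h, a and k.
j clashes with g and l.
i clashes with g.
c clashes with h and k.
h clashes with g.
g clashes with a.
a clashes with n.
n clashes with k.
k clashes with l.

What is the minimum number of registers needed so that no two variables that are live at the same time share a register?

2

k and l conflict, so at least 2 registers are needed.
2 registers suffice: f=2, m=2, j=1, i=1, c=2, h=1, g=2, a=1, n=2, k=1, l=2. No two conflicting variables share a register.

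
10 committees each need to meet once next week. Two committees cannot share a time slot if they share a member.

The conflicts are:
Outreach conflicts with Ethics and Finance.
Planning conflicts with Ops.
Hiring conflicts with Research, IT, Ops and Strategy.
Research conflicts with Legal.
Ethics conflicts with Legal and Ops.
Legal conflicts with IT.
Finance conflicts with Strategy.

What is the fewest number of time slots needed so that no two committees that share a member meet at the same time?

3

The cycle Ops-Hiring-Research-Legal-Ethics-Ops has odd length 5, so it cannot be 2-colored; at least 3 time slots are needed.
3 time slots suffice: time slot 1 → {Planning, Hiring, Ethics, Finance}; time slot 2 → {Outreach, Legal, Ops, Strategy}; time slot 3 → {Research, IT}. Every pair that conflicts lands in different time slots.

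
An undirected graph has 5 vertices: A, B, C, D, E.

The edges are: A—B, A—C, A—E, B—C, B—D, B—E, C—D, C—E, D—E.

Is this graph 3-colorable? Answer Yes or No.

No

B, C, D, E form a clique, so at least 4 colors are needed.
So 3 colors are not enough.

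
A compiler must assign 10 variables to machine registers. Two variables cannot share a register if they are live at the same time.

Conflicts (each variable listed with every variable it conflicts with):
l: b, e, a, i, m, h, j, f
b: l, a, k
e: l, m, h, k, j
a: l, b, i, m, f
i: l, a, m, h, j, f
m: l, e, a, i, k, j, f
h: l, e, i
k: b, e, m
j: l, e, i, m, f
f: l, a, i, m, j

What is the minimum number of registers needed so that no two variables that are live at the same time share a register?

5

l, i, m, j, f pairwise conflict, so at least 5 registers are needed.
5 registers suffice: register 1 → {l, k}; register 2 → {b, m, h}; register 3 → {e, i}; register 4 → {f}; register 5 → {a, j}. Every pair that conflicts lands in different registers.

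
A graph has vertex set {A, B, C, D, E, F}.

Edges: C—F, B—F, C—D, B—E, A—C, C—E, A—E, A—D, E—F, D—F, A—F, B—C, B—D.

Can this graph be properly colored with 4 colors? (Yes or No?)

Yes

The chromatic number is 4. B, C, E, F are mutually adjacent (a clique of size 4), so at least 4 colors are needed.
One proper 4-coloring: A=4, B=4, C=2, D=3, E=3, F=1.
That is already a proper 4-coloring.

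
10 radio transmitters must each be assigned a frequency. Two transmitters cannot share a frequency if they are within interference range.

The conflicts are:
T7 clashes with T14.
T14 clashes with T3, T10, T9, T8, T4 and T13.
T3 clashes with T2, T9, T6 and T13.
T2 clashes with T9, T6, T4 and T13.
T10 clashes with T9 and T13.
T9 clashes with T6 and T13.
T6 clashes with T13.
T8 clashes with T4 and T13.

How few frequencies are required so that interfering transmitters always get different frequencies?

5

T3, T2, T9, T6, T13 are mutually in conflict, so at least 5 frequencies are needed.
5 frequencies suffice: frequency 1 → {T14, T2}; frequency 2 → {T7, T4, T13}; frequency 3 → {T9, T8}; frequency 4 → {T3, T10}; frequency 5 → {T6}. No two conflicting transmitters share a frequency.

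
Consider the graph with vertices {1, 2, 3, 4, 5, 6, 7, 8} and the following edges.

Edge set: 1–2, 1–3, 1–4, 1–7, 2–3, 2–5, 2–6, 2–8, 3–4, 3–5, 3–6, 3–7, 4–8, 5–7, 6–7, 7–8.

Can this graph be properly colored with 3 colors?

Yes

The chromatic number is 3. 2, 3, 6 are mutually adjacent, so at least 3 colors are needed.
3 colors suffice: color a → {3, 8}; color b → {2, 4, 7}; color c → {1, 5, 6}.
That is already a proper 3-coloring.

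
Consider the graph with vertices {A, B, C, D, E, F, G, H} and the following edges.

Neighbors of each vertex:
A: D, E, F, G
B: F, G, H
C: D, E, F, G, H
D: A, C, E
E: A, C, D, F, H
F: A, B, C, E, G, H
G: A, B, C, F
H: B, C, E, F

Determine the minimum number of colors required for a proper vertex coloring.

4

C, E, F, H are mutually adjacent (a clique of size 4), so at least 4 colors are needed.
4 colors suffice: color 1 → {D, F}; color 2 → {E, G}; color 3 → {A, B, C}; color 4 → {H}. Each edge has distinct colors on its endpoints.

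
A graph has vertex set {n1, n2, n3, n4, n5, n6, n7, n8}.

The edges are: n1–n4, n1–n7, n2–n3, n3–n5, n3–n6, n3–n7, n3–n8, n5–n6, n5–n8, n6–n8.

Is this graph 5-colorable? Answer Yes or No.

The chromatic number is 4. n3, n5, n6, n8 are mutually adjacent (a clique of size 4), so at least 4 colors are needed.
4 colors suffice: color red → {n1, n3}; color blue → {n2, n4, n5, n7}; color green → {n6}; color yellow → {n8}.
Since 5 ≥ 4, a proper 5-coloring certainly exists.

Yes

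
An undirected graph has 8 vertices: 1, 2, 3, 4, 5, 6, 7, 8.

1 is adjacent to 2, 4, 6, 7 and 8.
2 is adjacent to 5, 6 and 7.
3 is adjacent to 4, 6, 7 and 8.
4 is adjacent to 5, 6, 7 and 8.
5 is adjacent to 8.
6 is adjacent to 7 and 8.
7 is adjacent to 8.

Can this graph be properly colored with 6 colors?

The chromatic number is 5. 3, 4, 6, 7, 8 are mutually adjacent (a clique of size 5), so at least 5 colors are needed.
5 colors suffice: color a → {5, 7}; color b → {6}; color c → {2, 8}; color d → {4}; color e → {1, 3}.
Since 6 ≥ 5, a proper 6-coloring certainly exists.

Yes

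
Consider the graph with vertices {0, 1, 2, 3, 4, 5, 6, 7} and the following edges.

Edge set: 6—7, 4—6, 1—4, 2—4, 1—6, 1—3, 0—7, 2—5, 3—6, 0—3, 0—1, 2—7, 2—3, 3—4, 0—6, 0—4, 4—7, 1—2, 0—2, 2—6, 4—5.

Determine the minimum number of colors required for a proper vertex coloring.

0, 1, 2, 3, 4, 6 form a clique, so at least 6 colors are needed.
One proper 6-coloring: 0=yellow, 1=orange, 2=red, 3=purple, 4=blue, 5=green, 6=green, 7=purple. Each edge has distinct colors on its endpoints.

6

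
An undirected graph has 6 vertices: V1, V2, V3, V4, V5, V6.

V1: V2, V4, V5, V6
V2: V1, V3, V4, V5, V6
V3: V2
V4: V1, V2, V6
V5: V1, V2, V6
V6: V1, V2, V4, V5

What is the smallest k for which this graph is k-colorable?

4

V1, V2, V5, V6 form a clique, so at least 4 colors are needed.
4 colors suffice: color 1 → {V2}; color 2 → {V3, V6}; color 3 → {V1}; color 4 → {V4, V5}. Every edge joins two different colors.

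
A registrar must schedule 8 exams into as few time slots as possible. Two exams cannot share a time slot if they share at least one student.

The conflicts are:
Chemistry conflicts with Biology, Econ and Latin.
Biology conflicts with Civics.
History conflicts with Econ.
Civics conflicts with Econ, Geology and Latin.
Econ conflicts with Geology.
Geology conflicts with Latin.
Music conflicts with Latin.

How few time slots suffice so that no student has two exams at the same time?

3

Civics, Geology, Latin all conflict with each other, so at least 3 time slots are needed.
3 time slots suffice: time slot 1 → {Biology, Econ, Latin}; time slot 2 → {Chemistry, History, Civics, Music}; time slot 3 → {Geology}. Every pair that conflicts lands in different time slots.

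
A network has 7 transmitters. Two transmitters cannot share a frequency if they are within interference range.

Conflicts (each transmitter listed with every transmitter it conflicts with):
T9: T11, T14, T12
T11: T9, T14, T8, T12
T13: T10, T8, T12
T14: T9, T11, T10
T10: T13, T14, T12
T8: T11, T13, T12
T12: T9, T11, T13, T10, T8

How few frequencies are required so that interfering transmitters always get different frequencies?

T9, T11, T14 pairwise conflict, so at least 3 frequencies are needed.
3 frequencies suffice: T9=3, T11=2, T13=2, T14=1, T10=3, T8=3, T12=1. Every pair that conflicts lands in different frequencies.

3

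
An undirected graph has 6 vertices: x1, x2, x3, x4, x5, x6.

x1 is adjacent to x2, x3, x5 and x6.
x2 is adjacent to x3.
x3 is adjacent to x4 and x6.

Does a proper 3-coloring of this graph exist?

Yes

The chromatic number is 3. x1, x2, x3 are mutually adjacent, so at least 3 colors are needed.
A valid assignment using 3 colors: x1=B, x2=G, x3=R, x4=B, x5=R, x6=G.
That is already a proper 3-coloring.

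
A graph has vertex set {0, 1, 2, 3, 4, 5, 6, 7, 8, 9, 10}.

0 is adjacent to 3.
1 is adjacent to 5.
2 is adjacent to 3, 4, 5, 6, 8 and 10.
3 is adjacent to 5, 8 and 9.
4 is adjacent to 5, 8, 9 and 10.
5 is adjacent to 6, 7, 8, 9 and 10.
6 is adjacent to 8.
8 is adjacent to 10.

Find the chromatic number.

2, 4, 5, 8, 10 form a clique, so at least 5 colors are needed.
One proper 5-coloring: 0=red, 1=blue, 2=blue, 3=yellow, 4=yellow, 5=red, 6=yellow, 7=blue, 8=green, 9=blue, 10=purple. No two adjacent vertices share a color.

5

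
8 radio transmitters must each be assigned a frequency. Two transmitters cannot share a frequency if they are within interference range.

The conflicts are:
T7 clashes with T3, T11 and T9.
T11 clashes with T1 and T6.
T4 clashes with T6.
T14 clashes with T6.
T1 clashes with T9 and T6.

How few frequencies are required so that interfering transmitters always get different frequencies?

T11, T1, T6 all conflict with each other, so at least 3 frequencies are needed.
A valid assignment using 3 frequencies: T7=1, T3=2, T11=2, T4=2, T14=2, T1=3, T9=2, T6=1. Every pair that conflicts lands in different frequencies.

3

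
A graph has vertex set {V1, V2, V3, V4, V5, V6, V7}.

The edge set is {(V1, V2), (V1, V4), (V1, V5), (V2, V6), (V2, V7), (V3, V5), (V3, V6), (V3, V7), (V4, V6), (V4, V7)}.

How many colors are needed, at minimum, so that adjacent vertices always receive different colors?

The cycle V5-V3-V7-V2-V1-V5 has odd length 5, so it cannot be 2-colored; at least 3 colors are needed.
3 colors suffice: color 1 → {V1, V6, V7}; color 2 → {V2, V3, V4}; color 3 → {V5}. Every edge joins two different colors.

3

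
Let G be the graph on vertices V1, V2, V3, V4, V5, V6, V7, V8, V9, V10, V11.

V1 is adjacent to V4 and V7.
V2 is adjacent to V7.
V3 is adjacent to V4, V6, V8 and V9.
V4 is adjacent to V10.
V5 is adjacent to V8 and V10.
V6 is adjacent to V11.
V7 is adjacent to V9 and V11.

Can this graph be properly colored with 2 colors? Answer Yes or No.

The cycle V11-V6-V3-V9-V7-V11 has odd length 5, so it cannot be 2-colored; at least 3 colors are needed.
So 2 colors are not enough.

No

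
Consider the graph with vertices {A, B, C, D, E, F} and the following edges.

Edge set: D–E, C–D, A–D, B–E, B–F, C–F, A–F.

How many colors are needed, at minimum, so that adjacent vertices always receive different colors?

3

The cycle B-F-C-D-E-B has odd length 5, so it cannot be 2-colored; at least 3 colors are needed.
One proper 3-coloring: A=blue, B=blue, C=blue, D=red, E=green, F=red. Each edge has distinct colors on its endpoints.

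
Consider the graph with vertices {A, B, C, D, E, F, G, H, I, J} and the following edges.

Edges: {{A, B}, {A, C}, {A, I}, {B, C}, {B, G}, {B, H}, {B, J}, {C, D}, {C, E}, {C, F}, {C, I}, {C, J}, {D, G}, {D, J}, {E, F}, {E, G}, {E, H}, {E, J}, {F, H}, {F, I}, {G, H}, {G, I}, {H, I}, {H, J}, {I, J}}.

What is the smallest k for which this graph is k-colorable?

3

A, C, I form a triangle, so at least 3 colors are needed.
One proper 3-coloring: A=2, B=3, C=1, D=3, E=3, F=2, G=2, H=1, I=3, J=2. Every edge joins two different colors.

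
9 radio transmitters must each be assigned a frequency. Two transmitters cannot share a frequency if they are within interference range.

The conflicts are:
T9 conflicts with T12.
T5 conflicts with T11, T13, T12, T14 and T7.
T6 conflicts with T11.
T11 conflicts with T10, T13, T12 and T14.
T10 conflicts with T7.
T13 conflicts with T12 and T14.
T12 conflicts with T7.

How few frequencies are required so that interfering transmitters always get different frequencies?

4

T5, T11, T13, T14 pairwise conflict, so at least 4 frequencies are needed.
Using 4 frequencies: T9=1, T5=2, T6=2, T11=1, T10=2, T13=4, T12=3, T14=3, T7=1. No two conflicting transmitters share a frequency.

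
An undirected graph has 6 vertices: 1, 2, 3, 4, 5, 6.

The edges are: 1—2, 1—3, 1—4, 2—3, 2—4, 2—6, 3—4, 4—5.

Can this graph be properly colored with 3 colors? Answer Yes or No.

1, 2, 3, 4 form a clique, so at least 4 colors are needed.
So 3 colors are not enough.

No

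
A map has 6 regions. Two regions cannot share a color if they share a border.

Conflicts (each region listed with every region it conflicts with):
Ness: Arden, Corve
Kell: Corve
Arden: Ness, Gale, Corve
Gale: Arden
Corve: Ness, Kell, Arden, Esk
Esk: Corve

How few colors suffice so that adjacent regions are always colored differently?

Ness, Arden, Corve all conflict with each other, so at least 3 colors are needed.
A valid assignment using 3 colors: Ness=3, Kell=2, Arden=2, Gale=1, Corve=1, Esk=2. No two conflicting regions share a color.

3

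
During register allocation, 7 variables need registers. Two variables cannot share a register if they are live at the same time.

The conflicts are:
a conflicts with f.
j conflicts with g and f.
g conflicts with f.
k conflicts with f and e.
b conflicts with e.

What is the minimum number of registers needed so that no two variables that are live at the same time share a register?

j, g, f pairwise conflict, so at least 3 registers are needed.
A valid assignment using 3 registers: a=2, j=3, g=2, k=2, f=1, b=2, e=1. No two conflicting variables share a register.

3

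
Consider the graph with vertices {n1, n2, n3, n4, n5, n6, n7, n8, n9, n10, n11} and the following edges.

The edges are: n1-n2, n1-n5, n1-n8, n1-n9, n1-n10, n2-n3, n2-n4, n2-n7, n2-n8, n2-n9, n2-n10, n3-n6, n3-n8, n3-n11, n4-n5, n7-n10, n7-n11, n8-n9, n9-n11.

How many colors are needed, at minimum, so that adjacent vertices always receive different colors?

n1, n2, n8, n9 form a clique, so at least 4 colors are needed.
One proper 4-coloring: n1=blue, n2=red, n3=blue, n4=blue, n5=red, n6=red, n7=blue, n8=yellow, n9=green, n10=green, n11=red. No two adjacent vertices share a color.

4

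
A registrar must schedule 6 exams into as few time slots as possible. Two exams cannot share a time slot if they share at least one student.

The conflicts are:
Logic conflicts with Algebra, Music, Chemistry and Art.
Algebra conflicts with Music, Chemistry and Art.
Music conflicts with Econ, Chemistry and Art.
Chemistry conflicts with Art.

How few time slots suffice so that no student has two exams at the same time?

Logic, Algebra, Music, Chemistry, Art are mutually in conflict, so at least 5 time slots are needed.
5 time slots suffice: time slot 1 → {Music}; time slot 2 → {Logic, Econ}; time slot 3 → {Art}; time slot 4 → {Algebra}; time slot 5 → {Chemistry}. Every pair that conflicts lands in different time slots.

5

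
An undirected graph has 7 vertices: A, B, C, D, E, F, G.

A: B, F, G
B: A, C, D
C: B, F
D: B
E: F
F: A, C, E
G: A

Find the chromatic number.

2

B and C are adjacent, so at least 2 colors are needed.
2 colors suffice: color 1 → {B, F, G}; color 2 → {A, C, D, E}. Every edge joins two different colors.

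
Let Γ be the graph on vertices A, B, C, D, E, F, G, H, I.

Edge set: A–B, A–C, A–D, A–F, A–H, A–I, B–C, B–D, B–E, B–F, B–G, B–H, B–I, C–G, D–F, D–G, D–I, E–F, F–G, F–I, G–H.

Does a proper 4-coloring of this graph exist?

A, B, D, F, I are pairwise adjacent (a clique of size 5), so at least 5 colors are needed.
So 4 colors are not enough.

No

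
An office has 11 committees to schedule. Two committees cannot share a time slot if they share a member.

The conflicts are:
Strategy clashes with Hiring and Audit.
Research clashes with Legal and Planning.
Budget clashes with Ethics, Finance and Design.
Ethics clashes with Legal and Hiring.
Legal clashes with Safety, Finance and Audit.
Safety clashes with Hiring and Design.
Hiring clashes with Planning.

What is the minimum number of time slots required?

The cycle Hiring-Safety-Design-Budget-Ethics-Hiring has odd length 5, so it cannot be 2-colored; at least 3 time slots are needed.
A valid assignment using 3 time slots: Strategy=3, Research=2, Budget=1, Ethics=2, Legal=1, Safety=2, Hiring=1, Finance=2, Planning=3, Audit=2, Design=3. Every pair that conflicts lands in different time slots.

3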